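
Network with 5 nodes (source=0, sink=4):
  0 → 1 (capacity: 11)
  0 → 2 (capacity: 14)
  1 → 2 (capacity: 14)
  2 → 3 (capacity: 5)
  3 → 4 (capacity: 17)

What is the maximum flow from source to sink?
Maximum flow = 5

Max flow: 5

Flow assignment:
  0 → 1: 5/11
  1 → 2: 5/14
  2 → 3: 5/5
  3 → 4: 5/17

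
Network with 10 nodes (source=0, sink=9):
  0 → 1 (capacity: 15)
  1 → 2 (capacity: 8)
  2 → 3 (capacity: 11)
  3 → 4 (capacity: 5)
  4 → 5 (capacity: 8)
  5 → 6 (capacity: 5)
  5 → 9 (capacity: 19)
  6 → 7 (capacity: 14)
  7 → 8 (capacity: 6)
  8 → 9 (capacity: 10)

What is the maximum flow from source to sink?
Maximum flow = 5

Max flow: 5

Flow assignment:
  0 → 1: 5/15
  1 → 2: 5/8
  2 → 3: 5/11
  3 → 4: 5/5
  4 → 5: 5/8
  5 → 9: 5/19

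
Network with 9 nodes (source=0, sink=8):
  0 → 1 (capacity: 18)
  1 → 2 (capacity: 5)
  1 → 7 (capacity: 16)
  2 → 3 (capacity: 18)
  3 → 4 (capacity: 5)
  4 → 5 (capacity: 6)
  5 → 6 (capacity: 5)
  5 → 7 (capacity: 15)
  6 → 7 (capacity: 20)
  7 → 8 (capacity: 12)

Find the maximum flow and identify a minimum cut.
Max flow = 12, Min cut edges: (7,8)

Maximum flow: 12
Minimum cut: (7,8)
Partition: S = [0, 1, 2, 3, 4, 5, 6, 7], T = [8]

Max-flow min-cut theorem verified: both equal 12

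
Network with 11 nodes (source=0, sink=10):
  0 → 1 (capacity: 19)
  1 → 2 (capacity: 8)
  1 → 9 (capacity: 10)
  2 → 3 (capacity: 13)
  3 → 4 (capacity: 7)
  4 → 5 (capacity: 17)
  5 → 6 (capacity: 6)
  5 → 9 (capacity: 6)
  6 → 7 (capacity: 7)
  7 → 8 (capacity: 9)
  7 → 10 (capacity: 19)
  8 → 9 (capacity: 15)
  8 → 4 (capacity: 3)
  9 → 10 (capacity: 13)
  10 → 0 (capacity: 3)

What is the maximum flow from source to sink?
Maximum flow = 17

Max flow: 17

Flow assignment:
  0 → 1: 17/19
  1 → 2: 7/8
  1 → 9: 10/10
  2 → 3: 7/13
  3 → 4: 7/7
  4 → 5: 7/17
  5 → 6: 4/6
  5 → 9: 3/6
  6 → 7: 4/7
  7 → 10: 4/19
  9 → 10: 13/13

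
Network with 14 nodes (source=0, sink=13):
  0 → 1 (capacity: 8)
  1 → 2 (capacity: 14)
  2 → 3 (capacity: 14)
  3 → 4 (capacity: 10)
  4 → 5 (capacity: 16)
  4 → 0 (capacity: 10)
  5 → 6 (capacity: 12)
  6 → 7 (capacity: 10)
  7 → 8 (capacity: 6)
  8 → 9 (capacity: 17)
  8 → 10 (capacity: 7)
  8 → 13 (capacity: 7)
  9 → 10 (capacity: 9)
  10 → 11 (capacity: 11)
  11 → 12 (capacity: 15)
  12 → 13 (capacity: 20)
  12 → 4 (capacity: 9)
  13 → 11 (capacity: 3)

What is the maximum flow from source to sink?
Maximum flow = 6

Max flow: 6

Flow assignment:
  0 → 1: 8/8
  1 → 2: 8/14
  2 → 3: 8/14
  3 → 4: 8/10
  4 → 5: 6/16
  4 → 0: 2/10
  5 → 6: 6/12
  6 → 7: 6/10
  7 → 8: 6/6
  8 → 13: 6/7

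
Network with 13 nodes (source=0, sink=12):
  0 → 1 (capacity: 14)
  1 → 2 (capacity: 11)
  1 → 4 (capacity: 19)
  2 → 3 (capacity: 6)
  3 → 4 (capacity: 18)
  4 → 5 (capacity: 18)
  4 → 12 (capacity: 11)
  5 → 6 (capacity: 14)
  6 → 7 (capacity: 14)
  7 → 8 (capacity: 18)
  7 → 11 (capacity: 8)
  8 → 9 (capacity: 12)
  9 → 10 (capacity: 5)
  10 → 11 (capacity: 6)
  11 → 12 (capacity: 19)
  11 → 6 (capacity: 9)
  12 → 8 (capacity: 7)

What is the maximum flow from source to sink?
Maximum flow = 14

Max flow: 14

Flow assignment:
  0 → 1: 14/14
  1 → 4: 14/19
  4 → 5: 3/18
  4 → 12: 11/11
  5 → 6: 3/14
  6 → 7: 3/14
  7 → 11: 3/8
  11 → 12: 3/19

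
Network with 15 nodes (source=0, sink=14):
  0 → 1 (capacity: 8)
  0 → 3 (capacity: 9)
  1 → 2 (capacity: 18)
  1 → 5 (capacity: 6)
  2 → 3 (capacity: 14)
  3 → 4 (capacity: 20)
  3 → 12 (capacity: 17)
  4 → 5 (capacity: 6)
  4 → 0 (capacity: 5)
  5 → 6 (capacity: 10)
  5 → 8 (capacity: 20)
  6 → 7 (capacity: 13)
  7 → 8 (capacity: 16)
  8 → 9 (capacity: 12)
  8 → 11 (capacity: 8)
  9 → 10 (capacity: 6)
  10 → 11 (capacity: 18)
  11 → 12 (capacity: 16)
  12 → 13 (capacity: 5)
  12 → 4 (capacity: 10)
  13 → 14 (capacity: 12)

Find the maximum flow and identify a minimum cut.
Max flow = 5, Min cut edges: (12,13)

Maximum flow: 5
Minimum cut: (12,13)
Partition: S = [0, 1, 2, 3, 4, 5, 6, 7, 8, 9, 10, 11, 12], T = [13, 14]

Max-flow min-cut theorem verified: both equal 5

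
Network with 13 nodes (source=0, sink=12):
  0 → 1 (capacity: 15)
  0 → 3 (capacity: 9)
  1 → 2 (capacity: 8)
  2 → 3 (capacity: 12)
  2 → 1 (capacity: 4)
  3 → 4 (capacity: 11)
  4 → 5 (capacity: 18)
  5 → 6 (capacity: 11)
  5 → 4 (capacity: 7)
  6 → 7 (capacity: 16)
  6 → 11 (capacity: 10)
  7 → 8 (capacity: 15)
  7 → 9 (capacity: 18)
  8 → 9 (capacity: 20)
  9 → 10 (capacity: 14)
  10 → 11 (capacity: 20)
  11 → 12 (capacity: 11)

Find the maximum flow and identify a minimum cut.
Max flow = 11, Min cut edges: (11,12)

Maximum flow: 11
Minimum cut: (11,12)
Partition: S = [0, 1, 2, 3, 4, 5, 6, 7, 8, 9, 10, 11], T = [12]

Max-flow min-cut theorem verified: both equal 11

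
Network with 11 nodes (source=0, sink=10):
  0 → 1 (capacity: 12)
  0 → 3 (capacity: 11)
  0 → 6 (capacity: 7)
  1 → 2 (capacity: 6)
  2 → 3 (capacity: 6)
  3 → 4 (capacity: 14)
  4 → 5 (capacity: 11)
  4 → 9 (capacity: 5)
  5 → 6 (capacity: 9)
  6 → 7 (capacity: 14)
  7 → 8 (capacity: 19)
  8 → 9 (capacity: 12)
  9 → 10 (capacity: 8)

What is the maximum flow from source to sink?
Maximum flow = 8

Max flow: 8

Flow assignment:
  0 → 1: 6/12
  0 → 3: 2/11
  1 → 2: 6/6
  2 → 3: 6/6
  3 → 4: 8/14
  4 → 5: 3/11
  4 → 9: 5/5
  5 → 6: 3/9
  6 → 7: 3/14
  7 → 8: 3/19
  8 → 9: 3/12
  9 → 10: 8/8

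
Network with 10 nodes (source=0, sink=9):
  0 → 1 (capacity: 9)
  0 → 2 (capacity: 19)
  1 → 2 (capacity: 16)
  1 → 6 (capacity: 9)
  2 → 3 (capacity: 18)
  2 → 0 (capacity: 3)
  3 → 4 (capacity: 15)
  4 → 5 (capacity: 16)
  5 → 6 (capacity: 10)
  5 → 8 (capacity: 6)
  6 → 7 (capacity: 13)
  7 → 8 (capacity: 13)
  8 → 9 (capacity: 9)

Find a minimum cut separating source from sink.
Min cut value = 9, edges: (8,9)

Min cut value: 9
Partition: S = [0, 1, 2, 3, 4, 5, 6, 7, 8], T = [9]
Cut edges: (8,9)

By max-flow min-cut theorem, max flow = min cut = 9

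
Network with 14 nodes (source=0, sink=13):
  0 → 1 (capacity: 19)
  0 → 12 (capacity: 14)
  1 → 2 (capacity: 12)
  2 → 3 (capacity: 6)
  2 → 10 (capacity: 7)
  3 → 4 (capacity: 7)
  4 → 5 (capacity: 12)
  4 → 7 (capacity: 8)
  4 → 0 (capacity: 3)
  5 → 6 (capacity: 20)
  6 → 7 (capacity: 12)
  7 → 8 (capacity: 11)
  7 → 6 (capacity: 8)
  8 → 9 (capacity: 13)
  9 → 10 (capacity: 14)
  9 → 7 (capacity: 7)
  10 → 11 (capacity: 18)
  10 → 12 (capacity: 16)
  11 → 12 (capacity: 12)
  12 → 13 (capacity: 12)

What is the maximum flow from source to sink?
Maximum flow = 12

Max flow: 12

Flow assignment:
  0 → 1: 12/19
  1 → 2: 12/12
  2 → 3: 5/6
  2 → 10: 7/7
  3 → 4: 5/7
  4 → 7: 5/8
  7 → 8: 5/11
  8 → 9: 5/13
  9 → 10: 5/14
  10 → 12: 12/16
  12 → 13: 12/12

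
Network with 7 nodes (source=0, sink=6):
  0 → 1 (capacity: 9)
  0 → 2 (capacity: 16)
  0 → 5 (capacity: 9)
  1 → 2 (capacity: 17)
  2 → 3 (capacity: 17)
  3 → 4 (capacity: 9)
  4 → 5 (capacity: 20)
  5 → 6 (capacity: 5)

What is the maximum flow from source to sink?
Maximum flow = 5

Max flow: 5

Flow assignment:
  0 → 1: 5/9
  1 → 2: 5/17
  2 → 3: 5/17
  3 → 4: 5/9
  4 → 5: 5/20
  5 → 6: 5/5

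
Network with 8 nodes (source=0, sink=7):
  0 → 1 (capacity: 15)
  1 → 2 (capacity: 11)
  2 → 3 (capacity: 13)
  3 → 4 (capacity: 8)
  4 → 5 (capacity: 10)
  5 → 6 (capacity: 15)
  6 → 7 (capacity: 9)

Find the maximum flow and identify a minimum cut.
Max flow = 8, Min cut edges: (3,4)

Maximum flow: 8
Minimum cut: (3,4)
Partition: S = [0, 1, 2, 3], T = [4, 5, 6, 7]

Max-flow min-cut theorem verified: both equal 8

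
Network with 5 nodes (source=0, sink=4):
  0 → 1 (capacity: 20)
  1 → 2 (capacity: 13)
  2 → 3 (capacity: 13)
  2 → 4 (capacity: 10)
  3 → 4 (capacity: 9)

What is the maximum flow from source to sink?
Maximum flow = 13

Max flow: 13

Flow assignment:
  0 → 1: 13/20
  1 → 2: 13/13
  2 → 3: 3/13
  2 → 4: 10/10
  3 → 4: 3/9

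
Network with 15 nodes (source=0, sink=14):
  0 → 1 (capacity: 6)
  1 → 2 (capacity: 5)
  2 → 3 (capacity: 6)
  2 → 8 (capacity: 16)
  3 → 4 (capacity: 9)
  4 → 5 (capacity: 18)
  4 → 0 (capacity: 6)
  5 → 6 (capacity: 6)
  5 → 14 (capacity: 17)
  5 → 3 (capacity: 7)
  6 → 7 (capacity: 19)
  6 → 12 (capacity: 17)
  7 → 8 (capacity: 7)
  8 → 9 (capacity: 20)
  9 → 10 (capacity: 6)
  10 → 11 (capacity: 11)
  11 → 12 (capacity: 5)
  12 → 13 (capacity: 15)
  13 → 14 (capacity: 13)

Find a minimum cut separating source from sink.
Min cut value = 5, edges: (1,2)

Min cut value: 5
Partition: S = [0, 1], T = [2, 3, 4, 5, 6, 7, 8, 9, 10, 11, 12, 13, 14]
Cut edges: (1,2)

By max-flow min-cut theorem, max flow = min cut = 5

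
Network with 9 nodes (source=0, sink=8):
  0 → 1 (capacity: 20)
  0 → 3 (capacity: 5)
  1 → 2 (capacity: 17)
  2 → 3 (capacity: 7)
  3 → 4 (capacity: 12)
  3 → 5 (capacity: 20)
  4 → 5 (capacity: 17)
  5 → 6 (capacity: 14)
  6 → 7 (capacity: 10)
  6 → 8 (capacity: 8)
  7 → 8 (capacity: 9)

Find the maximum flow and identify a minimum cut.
Max flow = 12, Min cut edges: (0,3), (2,3)

Maximum flow: 12
Minimum cut: (0,3), (2,3)
Partition: S = [0, 1, 2], T = [3, 4, 5, 6, 7, 8]

Max-flow min-cut theorem verified: both equal 12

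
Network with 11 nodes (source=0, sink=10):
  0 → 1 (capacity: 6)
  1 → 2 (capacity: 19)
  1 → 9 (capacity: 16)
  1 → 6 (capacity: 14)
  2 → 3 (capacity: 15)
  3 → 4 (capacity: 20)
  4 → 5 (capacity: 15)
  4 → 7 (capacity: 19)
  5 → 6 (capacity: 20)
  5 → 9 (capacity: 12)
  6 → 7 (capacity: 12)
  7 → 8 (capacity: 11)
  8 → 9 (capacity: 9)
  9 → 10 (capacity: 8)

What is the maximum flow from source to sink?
Maximum flow = 6

Max flow: 6

Flow assignment:
  0 → 1: 6/6
  1 → 9: 6/16
  9 → 10: 6/8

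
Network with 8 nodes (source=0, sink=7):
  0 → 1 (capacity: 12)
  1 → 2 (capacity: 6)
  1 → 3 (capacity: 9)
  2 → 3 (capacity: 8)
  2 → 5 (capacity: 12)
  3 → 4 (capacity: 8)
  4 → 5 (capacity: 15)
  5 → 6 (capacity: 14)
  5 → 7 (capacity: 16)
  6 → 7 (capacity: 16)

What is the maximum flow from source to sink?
Maximum flow = 12

Max flow: 12

Flow assignment:
  0 → 1: 12/12
  1 → 2: 6/6
  1 → 3: 6/9
  2 → 5: 6/12
  3 → 4: 6/8
  4 → 5: 6/15
  5 → 7: 12/16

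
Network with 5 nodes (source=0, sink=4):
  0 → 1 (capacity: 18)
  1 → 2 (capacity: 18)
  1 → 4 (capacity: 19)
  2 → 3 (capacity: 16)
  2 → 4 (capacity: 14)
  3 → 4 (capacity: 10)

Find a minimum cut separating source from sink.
Min cut value = 18, edges: (0,1)

Min cut value: 18
Partition: S = [0], T = [1, 2, 3, 4]
Cut edges: (0,1)

By max-flow min-cut theorem, max flow = min cut = 18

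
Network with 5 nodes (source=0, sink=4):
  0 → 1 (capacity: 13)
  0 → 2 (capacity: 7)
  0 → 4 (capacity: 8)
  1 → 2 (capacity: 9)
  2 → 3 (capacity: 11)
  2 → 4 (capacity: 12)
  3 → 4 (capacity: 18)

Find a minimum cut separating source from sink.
Min cut value = 24, edges: (0,2), (0,4), (1,2)

Min cut value: 24
Partition: S = [0, 1], T = [2, 3, 4]
Cut edges: (0,2), (0,4), (1,2)

By max-flow min-cut theorem, max flow = min cut = 24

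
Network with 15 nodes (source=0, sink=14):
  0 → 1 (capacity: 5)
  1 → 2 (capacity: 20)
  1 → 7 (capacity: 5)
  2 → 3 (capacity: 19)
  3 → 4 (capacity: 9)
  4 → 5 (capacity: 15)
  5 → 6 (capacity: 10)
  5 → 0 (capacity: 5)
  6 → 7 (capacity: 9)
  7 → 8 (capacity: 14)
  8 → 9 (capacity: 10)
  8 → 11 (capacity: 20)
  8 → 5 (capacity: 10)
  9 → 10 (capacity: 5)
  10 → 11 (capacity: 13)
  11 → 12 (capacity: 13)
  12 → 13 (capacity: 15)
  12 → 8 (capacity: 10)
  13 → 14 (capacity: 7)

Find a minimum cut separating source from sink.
Min cut value = 5, edges: (0,1)

Min cut value: 5
Partition: S = [0], T = [1, 2, 3, 4, 5, 6, 7, 8, 9, 10, 11, 12, 13, 14]
Cut edges: (0,1)

By max-flow min-cut theorem, max flow = min cut = 5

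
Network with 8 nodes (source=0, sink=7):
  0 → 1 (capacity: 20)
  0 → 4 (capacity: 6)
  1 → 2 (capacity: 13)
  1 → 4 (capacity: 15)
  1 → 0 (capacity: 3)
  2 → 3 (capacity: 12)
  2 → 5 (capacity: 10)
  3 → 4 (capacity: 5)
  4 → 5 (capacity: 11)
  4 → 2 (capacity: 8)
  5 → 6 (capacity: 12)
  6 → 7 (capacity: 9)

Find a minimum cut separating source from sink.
Min cut value = 9, edges: (6,7)

Min cut value: 9
Partition: S = [0, 1, 2, 3, 4, 5, 6], T = [7]
Cut edges: (6,7)

By max-flow min-cut theorem, max flow = min cut = 9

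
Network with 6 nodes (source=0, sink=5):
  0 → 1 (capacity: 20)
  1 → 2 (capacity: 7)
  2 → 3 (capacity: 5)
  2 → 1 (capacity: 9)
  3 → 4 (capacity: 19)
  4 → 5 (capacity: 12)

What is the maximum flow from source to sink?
Maximum flow = 5

Max flow: 5

Flow assignment:
  0 → 1: 5/20
  1 → 2: 5/7
  2 → 3: 5/5
  3 → 4: 5/19
  4 → 5: 5/12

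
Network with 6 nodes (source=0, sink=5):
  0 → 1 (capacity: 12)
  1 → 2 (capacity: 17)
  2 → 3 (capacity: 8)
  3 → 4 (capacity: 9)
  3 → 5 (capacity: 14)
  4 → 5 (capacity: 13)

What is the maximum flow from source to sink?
Maximum flow = 8

Max flow: 8

Flow assignment:
  0 → 1: 8/12
  1 → 2: 8/17
  2 → 3: 8/8
  3 → 5: 8/14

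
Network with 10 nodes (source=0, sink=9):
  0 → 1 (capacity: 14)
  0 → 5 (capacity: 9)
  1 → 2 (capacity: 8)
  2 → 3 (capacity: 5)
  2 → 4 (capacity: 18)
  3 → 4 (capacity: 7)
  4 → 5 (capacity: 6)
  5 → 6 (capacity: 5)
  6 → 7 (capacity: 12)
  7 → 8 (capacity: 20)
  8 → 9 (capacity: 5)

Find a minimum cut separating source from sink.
Min cut value = 5, edges: (8,9)

Min cut value: 5
Partition: S = [0, 1, 2, 3, 4, 5, 6, 7, 8], T = [9]
Cut edges: (8,9)

By max-flow min-cut theorem, max flow = min cut = 5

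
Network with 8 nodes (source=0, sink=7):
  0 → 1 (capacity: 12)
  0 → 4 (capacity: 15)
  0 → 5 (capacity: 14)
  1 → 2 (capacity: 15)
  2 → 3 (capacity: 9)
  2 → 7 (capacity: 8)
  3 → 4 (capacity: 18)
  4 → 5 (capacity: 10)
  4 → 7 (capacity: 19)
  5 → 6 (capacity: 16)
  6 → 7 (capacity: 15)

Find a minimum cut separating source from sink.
Min cut value = 41, edges: (0,1), (0,4), (0,5)

Min cut value: 41
Partition: S = [0], T = [1, 2, 3, 4, 5, 6, 7]
Cut edges: (0,1), (0,4), (0,5)

By max-flow min-cut theorem, max flow = min cut = 41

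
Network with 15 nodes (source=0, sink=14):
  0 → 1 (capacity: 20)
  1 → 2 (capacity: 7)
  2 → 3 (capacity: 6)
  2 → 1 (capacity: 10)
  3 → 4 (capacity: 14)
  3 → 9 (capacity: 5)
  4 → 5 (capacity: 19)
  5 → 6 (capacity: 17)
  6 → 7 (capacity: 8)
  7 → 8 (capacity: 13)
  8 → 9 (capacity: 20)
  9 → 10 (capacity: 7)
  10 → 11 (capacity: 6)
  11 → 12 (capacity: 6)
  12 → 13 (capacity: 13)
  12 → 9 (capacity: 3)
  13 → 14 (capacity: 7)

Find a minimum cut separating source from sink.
Min cut value = 6, edges: (11,12)

Min cut value: 6
Partition: S = [0, 1, 2, 3, 4, 5, 6, 7, 8, 9, 10, 11], T = [12, 13, 14]
Cut edges: (11,12)

By max-flow min-cut theorem, max flow = min cut = 6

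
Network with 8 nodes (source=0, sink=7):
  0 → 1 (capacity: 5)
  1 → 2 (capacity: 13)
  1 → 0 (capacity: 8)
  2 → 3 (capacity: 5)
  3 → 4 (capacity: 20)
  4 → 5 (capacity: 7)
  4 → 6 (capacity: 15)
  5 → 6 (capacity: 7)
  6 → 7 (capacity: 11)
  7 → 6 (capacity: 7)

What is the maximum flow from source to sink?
Maximum flow = 5

Max flow: 5

Flow assignment:
  0 → 1: 5/5
  1 → 2: 5/13
  2 → 3: 5/5
  3 → 4: 5/20
  4 → 6: 5/15
  6 → 7: 5/11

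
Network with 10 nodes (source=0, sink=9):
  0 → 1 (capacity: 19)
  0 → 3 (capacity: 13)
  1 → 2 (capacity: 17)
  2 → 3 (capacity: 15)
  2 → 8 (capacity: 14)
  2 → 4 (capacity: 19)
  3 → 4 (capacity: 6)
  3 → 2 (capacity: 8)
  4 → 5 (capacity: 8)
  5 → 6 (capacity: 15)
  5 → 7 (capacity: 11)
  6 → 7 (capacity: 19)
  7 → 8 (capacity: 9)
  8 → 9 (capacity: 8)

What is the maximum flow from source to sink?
Maximum flow = 8

Max flow: 8

Flow assignment:
  0 → 3: 8/13
  2 → 4: 3/19
  3 → 4: 5/6
  3 → 2: 3/8
  4 → 5: 8/8
  5 → 7: 8/11
  7 → 8: 8/9
  8 → 9: 8/8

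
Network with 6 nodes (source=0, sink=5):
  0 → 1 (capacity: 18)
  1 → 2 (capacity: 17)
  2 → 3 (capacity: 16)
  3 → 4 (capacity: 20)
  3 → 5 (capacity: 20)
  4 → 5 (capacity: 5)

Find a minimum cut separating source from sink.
Min cut value = 16, edges: (2,3)

Min cut value: 16
Partition: S = [0, 1, 2], T = [3, 4, 5]
Cut edges: (2,3)

By max-flow min-cut theorem, max flow = min cut = 16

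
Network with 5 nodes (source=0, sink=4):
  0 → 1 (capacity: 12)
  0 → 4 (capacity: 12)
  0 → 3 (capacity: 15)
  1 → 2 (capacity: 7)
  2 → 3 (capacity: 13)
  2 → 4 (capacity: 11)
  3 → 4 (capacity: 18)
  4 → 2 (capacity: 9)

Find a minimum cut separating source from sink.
Min cut value = 34, edges: (0,4), (0,3), (1,2)

Min cut value: 34
Partition: S = [0, 1], T = [2, 3, 4]
Cut edges: (0,4), (0,3), (1,2)

By max-flow min-cut theorem, max flow = min cut = 34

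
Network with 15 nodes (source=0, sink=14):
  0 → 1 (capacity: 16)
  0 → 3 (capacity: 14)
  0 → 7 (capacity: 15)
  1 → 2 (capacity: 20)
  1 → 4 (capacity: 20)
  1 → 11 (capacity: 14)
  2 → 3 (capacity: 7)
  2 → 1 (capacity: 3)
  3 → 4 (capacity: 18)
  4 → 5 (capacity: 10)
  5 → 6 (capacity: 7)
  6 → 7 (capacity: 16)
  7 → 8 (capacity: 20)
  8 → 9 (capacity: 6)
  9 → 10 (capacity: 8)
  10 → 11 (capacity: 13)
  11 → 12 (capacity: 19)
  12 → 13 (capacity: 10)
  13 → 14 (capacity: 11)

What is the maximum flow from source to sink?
Maximum flow = 10

Max flow: 10

Flow assignment:
  0 → 1: 4/16
  0 → 3: 6/14
  1 → 11: 4/14
  3 → 4: 6/18
  4 → 5: 6/10
  5 → 6: 6/7
  6 → 7: 6/16
  7 → 8: 6/20
  8 → 9: 6/6
  9 → 10: 6/8
  10 → 11: 6/13
  11 → 12: 10/19
  12 → 13: 10/10
  13 → 14: 10/11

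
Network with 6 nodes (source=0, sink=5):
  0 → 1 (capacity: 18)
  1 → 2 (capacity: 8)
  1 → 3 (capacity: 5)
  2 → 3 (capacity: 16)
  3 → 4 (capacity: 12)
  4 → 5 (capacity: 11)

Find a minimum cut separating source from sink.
Min cut value = 11, edges: (4,5)

Min cut value: 11
Partition: S = [0, 1, 2, 3, 4], T = [5]
Cut edges: (4,5)

By max-flow min-cut theorem, max flow = min cut = 11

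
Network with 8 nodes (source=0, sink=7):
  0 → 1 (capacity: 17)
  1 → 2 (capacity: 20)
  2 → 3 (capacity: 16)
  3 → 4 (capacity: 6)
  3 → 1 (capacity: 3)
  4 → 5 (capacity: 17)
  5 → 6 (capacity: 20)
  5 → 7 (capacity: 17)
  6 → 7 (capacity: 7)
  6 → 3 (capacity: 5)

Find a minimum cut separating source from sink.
Min cut value = 6, edges: (3,4)

Min cut value: 6
Partition: S = [0, 1, 2, 3], T = [4, 5, 6, 7]
Cut edges: (3,4)

By max-flow min-cut theorem, max flow = min cut = 6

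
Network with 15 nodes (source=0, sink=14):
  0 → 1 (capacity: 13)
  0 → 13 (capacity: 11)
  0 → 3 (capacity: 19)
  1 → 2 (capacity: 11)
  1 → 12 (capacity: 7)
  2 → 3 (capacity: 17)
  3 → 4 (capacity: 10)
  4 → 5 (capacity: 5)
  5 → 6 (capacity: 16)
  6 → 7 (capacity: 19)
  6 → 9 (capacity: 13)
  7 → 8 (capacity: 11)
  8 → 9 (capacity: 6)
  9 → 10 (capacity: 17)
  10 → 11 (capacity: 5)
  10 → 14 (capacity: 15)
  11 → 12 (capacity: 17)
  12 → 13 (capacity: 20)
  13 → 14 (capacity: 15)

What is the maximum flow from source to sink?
Maximum flow = 20

Max flow: 20

Flow assignment:
  0 → 1: 7/13
  0 → 13: 8/11
  0 → 3: 5/19
  1 → 12: 7/7
  3 → 4: 5/10
  4 → 5: 5/5
  5 → 6: 5/16
  6 → 9: 5/13
  9 → 10: 5/17
  10 → 14: 5/15
  12 → 13: 7/20
  13 → 14: 15/15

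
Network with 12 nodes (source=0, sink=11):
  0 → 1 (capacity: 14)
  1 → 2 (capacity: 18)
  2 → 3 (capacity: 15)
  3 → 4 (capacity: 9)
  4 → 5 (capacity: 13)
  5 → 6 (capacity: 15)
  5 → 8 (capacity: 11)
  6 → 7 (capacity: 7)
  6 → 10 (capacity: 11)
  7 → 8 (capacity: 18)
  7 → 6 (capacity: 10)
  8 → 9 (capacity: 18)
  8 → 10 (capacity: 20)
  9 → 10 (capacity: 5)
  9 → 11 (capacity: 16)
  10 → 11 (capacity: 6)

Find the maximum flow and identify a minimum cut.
Max flow = 9, Min cut edges: (3,4)

Maximum flow: 9
Minimum cut: (3,4)
Partition: S = [0, 1, 2, 3], T = [4, 5, 6, 7, 8, 9, 10, 11]

Max-flow min-cut theorem verified: both equal 9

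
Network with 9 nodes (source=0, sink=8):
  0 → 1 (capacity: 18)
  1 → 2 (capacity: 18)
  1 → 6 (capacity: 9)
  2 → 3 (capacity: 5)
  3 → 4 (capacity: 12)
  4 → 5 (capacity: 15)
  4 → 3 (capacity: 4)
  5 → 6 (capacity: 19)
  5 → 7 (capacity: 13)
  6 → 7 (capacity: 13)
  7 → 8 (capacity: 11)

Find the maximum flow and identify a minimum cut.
Max flow = 11, Min cut edges: (7,8)

Maximum flow: 11
Minimum cut: (7,8)
Partition: S = [0, 1, 2, 3, 4, 5, 6, 7], T = [8]

Max-flow min-cut theorem verified: both equal 11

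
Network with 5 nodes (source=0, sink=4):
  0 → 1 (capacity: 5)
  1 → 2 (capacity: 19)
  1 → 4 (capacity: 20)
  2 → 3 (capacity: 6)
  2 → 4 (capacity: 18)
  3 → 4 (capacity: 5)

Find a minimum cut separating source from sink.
Min cut value = 5, edges: (0,1)

Min cut value: 5
Partition: S = [0], T = [1, 2, 3, 4]
Cut edges: (0,1)

By max-flow min-cut theorem, max flow = min cut = 5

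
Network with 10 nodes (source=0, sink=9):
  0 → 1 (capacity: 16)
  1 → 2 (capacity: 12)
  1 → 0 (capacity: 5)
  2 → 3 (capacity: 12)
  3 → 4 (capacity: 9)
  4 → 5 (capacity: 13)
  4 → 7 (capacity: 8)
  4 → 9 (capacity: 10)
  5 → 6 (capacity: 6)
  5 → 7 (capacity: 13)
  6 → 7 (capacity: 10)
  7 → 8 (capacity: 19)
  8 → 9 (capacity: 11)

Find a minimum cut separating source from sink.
Min cut value = 9, edges: (3,4)

Min cut value: 9
Partition: S = [0, 1, 2, 3], T = [4, 5, 6, 7, 8, 9]
Cut edges: (3,4)

By max-flow min-cut theorem, max flow = min cut = 9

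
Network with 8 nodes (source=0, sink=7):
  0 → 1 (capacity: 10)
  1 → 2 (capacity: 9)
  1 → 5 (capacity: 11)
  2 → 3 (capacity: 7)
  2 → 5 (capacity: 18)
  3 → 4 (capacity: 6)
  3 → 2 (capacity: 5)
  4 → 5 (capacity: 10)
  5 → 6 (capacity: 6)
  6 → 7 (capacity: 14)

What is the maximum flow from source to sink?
Maximum flow = 6

Max flow: 6

Flow assignment:
  0 → 1: 6/10
  1 → 5: 6/11
  5 → 6: 6/6
  6 → 7: 6/14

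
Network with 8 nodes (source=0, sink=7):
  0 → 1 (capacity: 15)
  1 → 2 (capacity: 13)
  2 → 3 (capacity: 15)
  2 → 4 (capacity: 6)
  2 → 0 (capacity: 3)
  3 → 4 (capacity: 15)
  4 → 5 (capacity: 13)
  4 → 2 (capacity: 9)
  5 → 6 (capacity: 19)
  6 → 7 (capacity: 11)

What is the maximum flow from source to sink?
Maximum flow = 11

Max flow: 11

Flow assignment:
  0 → 1: 13/15
  1 → 2: 13/13
  2 → 3: 7/15
  2 → 4: 4/6
  2 → 0: 2/3
  3 → 4: 7/15
  4 → 5: 11/13
  5 → 6: 11/19
  6 → 7: 11/11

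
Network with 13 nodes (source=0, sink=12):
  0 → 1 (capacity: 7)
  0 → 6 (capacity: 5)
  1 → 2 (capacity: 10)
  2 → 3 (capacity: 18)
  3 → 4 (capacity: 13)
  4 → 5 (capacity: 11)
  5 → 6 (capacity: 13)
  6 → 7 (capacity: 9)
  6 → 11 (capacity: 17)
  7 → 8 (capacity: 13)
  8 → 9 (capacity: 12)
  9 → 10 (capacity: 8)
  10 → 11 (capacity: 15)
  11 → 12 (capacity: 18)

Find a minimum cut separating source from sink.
Min cut value = 12, edges: (0,1), (0,6)

Min cut value: 12
Partition: S = [0], T = [1, 2, 3, 4, 5, 6, 7, 8, 9, 10, 11, 12]
Cut edges: (0,1), (0,6)

By max-flow min-cut theorem, max flow = min cut = 12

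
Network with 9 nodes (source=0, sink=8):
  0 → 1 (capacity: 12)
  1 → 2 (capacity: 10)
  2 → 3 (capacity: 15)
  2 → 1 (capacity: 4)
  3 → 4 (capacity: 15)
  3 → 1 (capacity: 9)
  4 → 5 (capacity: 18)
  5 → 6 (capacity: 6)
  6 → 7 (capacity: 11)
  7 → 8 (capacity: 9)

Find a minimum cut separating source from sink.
Min cut value = 6, edges: (5,6)

Min cut value: 6
Partition: S = [0, 1, 2, 3, 4, 5], T = [6, 7, 8]
Cut edges: (5,6)

By max-flow min-cut theorem, max flow = min cut = 6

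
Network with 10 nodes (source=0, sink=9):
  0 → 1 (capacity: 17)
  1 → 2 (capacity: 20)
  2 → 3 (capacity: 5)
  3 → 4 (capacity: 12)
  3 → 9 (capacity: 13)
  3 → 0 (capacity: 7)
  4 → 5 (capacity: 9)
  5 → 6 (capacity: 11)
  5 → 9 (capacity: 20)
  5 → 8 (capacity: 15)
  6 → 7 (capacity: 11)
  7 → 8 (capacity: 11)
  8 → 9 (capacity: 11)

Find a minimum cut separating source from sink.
Min cut value = 5, edges: (2,3)

Min cut value: 5
Partition: S = [0, 1, 2], T = [3, 4, 5, 6, 7, 8, 9]
Cut edges: (2,3)

By max-flow min-cut theorem, max flow = min cut = 5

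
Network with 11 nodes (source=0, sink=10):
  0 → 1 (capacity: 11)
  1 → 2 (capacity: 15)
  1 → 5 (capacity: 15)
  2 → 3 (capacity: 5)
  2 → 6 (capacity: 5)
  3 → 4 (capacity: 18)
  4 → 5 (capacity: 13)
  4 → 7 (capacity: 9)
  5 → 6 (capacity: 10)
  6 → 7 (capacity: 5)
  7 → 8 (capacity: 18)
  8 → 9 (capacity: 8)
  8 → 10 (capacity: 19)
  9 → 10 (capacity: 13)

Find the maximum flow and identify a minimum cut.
Max flow = 10, Min cut edges: (2,3), (6,7)

Maximum flow: 10
Minimum cut: (2,3), (6,7)
Partition: S = [0, 1, 2, 5, 6], T = [3, 4, 7, 8, 9, 10]

Max-flow min-cut theorem verified: both equal 10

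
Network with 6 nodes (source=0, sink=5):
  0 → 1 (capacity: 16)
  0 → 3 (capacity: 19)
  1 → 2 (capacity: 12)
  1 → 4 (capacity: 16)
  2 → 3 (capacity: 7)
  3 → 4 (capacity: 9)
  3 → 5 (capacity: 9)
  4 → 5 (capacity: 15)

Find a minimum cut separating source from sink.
Min cut value = 24, edges: (3,5), (4,5)

Min cut value: 24
Partition: S = [0, 1, 2, 3, 4], T = [5]
Cut edges: (3,5), (4,5)

By max-flow min-cut theorem, max flow = min cut = 24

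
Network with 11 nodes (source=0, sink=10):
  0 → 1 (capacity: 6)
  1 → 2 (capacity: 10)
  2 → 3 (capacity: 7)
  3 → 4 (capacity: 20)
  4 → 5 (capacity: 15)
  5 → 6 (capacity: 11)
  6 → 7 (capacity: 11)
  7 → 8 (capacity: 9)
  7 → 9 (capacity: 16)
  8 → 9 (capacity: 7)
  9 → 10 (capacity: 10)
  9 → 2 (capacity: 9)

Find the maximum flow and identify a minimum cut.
Max flow = 6, Min cut edges: (0,1)

Maximum flow: 6
Minimum cut: (0,1)
Partition: S = [0], T = [1, 2, 3, 4, 5, 6, 7, 8, 9, 10]

Max-flow min-cut theorem verified: both equal 6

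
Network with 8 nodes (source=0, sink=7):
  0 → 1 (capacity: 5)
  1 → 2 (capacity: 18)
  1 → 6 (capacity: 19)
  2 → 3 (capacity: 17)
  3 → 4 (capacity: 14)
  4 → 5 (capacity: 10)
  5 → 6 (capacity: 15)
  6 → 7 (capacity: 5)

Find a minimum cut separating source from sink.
Min cut value = 5, edges: (6,7)

Min cut value: 5
Partition: S = [0, 1, 2, 3, 4, 5, 6], T = [7]
Cut edges: (6,7)

By max-flow min-cut theorem, max flow = min cut = 5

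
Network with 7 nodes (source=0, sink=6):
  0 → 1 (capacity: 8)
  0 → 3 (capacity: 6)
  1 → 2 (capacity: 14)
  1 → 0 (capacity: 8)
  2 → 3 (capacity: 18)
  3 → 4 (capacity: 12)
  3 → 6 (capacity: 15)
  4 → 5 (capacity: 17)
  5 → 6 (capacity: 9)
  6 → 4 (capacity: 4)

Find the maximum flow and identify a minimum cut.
Max flow = 14, Min cut edges: (0,1), (0,3)

Maximum flow: 14
Minimum cut: (0,1), (0,3)
Partition: S = [0], T = [1, 2, 3, 4, 5, 6]

Max-flow min-cut theorem verified: both equal 14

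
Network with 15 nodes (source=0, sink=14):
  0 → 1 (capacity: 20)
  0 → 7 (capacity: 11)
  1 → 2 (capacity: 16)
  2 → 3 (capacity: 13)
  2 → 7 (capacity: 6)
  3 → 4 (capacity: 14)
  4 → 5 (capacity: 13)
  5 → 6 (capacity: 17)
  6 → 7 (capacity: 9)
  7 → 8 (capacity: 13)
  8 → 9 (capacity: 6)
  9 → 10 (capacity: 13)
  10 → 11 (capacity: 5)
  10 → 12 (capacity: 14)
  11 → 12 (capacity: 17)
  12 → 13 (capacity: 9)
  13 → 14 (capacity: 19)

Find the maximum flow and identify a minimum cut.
Max flow = 6, Min cut edges: (8,9)

Maximum flow: 6
Minimum cut: (8,9)
Partition: S = [0, 1, 2, 3, 4, 5, 6, 7, 8], T = [9, 10, 11, 12, 13, 14]

Max-flow min-cut theorem verified: both equal 6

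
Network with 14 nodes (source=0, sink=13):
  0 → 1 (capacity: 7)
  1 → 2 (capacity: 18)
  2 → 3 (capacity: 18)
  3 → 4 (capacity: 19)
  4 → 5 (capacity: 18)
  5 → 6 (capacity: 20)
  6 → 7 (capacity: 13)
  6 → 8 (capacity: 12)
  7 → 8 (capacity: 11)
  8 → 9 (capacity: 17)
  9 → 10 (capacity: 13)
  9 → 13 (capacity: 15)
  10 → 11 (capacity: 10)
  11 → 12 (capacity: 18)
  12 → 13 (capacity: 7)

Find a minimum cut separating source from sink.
Min cut value = 7, edges: (0,1)

Min cut value: 7
Partition: S = [0], T = [1, 2, 3, 4, 5, 6, 7, 8, 9, 10, 11, 12, 13]
Cut edges: (0,1)

By max-flow min-cut theorem, max flow = min cut = 7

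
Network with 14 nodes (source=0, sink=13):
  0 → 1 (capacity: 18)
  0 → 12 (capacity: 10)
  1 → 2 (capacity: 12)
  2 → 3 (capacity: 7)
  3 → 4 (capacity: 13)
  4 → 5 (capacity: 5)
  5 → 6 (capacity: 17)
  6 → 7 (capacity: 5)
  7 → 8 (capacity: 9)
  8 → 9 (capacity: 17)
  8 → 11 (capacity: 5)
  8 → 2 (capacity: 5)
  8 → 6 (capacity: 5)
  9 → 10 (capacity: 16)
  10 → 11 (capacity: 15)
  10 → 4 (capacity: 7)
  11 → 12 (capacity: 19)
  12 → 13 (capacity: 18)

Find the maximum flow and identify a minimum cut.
Max flow = 15, Min cut edges: (0,12), (6,7)

Maximum flow: 15
Minimum cut: (0,12), (6,7)
Partition: S = [0, 1, 2, 3, 4, 5, 6], T = [7, 8, 9, 10, 11, 12, 13]

Max-flow min-cut theorem verified: both equal 15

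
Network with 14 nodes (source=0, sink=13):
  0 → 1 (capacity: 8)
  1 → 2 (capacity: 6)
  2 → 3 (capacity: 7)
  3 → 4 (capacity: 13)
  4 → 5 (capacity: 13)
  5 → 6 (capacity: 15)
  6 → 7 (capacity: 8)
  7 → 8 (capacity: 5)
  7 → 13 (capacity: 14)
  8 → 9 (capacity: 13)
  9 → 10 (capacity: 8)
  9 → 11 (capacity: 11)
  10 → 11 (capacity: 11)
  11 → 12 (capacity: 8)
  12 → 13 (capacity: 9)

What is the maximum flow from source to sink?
Maximum flow = 6

Max flow: 6

Flow assignment:
  0 → 1: 6/8
  1 → 2: 6/6
  2 → 3: 6/7
  3 → 4: 6/13
  4 → 5: 6/13
  5 → 6: 6/15
  6 → 7: 6/8
  7 → 13: 6/14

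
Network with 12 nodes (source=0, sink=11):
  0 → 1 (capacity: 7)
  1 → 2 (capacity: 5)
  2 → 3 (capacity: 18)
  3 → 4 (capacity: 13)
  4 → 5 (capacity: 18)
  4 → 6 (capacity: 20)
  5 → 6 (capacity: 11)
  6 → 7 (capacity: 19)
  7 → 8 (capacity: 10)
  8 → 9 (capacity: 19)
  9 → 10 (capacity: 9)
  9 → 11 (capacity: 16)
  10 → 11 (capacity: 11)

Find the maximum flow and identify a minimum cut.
Max flow = 5, Min cut edges: (1,2)

Maximum flow: 5
Minimum cut: (1,2)
Partition: S = [0, 1], T = [2, 3, 4, 5, 6, 7, 8, 9, 10, 11]

Max-flow min-cut theorem verified: both equal 5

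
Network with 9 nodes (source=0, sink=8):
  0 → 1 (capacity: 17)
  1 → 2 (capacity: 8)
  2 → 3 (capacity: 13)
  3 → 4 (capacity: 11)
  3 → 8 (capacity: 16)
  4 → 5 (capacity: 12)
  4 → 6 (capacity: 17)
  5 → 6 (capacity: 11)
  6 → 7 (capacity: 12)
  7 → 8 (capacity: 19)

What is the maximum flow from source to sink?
Maximum flow = 8

Max flow: 8

Flow assignment:
  0 → 1: 8/17
  1 → 2: 8/8
  2 → 3: 8/13
  3 → 8: 8/16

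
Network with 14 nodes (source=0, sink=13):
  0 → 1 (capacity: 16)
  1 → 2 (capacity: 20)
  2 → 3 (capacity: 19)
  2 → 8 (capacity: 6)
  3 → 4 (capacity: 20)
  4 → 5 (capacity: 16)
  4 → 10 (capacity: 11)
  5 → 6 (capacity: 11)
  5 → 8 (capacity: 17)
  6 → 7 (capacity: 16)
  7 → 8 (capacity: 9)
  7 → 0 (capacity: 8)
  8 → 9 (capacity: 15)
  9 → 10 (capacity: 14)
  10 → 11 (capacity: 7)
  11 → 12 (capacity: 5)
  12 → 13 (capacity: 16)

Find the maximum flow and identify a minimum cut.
Max flow = 5, Min cut edges: (11,12)

Maximum flow: 5
Minimum cut: (11,12)
Partition: S = [0, 1, 2, 3, 4, 5, 6, 7, 8, 9, 10, 11], T = [12, 13]

Max-flow min-cut theorem verified: both equal 5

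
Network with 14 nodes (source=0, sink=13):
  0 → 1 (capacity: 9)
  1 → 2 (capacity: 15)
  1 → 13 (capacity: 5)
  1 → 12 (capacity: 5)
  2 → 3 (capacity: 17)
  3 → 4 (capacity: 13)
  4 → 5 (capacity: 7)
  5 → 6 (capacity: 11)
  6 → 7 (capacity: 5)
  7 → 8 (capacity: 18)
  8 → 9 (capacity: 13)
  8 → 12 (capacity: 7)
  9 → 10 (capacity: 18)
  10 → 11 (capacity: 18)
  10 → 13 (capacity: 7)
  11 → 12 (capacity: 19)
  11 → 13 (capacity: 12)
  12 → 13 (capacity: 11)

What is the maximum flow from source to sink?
Maximum flow = 9

Max flow: 9

Flow assignment:
  0 → 1: 9/9
  1 → 13: 5/5
  1 → 12: 4/5
  12 → 13: 4/11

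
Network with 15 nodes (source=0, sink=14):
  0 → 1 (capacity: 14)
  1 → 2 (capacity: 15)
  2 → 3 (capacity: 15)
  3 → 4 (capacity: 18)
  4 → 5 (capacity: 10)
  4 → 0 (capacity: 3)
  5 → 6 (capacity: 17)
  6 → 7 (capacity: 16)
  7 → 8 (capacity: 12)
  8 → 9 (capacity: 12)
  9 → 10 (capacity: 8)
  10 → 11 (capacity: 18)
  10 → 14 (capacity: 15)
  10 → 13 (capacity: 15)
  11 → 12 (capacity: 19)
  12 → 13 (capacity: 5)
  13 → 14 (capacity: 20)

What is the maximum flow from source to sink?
Maximum flow = 8

Max flow: 8

Flow assignment:
  0 → 1: 11/14
  1 → 2: 11/15
  2 → 3: 11/15
  3 → 4: 11/18
  4 → 5: 8/10
  4 → 0: 3/3
  5 → 6: 8/17
  6 → 7: 8/16
  7 → 8: 8/12
  8 → 9: 8/12
  9 → 10: 8/8
  10 → 14: 8/15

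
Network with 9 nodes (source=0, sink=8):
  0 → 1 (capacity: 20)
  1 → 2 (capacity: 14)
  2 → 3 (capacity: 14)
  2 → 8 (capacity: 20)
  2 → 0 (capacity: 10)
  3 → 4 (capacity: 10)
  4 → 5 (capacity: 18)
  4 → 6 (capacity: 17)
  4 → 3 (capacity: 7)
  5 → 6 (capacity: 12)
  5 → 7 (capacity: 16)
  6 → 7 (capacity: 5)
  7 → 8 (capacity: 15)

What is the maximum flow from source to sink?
Maximum flow = 14

Max flow: 14

Flow assignment:
  0 → 1: 14/20
  1 → 2: 14/14
  2 → 8: 14/20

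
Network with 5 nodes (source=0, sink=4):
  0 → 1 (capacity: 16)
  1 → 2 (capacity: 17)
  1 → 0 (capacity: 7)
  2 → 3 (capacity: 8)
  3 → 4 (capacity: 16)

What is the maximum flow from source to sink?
Maximum flow = 8

Max flow: 8

Flow assignment:
  0 → 1: 8/16
  1 → 2: 8/17
  2 → 3: 8/8
  3 → 4: 8/16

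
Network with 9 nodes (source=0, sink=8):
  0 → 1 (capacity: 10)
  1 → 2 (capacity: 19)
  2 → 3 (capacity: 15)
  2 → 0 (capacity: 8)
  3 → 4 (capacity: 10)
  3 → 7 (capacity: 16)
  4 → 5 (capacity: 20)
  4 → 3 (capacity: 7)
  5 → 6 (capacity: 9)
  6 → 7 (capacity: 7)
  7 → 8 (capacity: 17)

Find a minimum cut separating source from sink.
Min cut value = 10, edges: (0,1)

Min cut value: 10
Partition: S = [0], T = [1, 2, 3, 4, 5, 6, 7, 8]
Cut edges: (0,1)

By max-flow min-cut theorem, max flow = min cut = 10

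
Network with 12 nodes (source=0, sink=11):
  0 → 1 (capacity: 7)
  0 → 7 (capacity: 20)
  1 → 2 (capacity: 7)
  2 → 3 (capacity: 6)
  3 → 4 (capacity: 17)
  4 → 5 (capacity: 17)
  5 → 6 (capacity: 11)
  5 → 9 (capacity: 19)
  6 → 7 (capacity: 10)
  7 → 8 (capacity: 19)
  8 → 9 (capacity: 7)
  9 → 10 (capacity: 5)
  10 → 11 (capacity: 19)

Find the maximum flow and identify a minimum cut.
Max flow = 5, Min cut edges: (9,10)

Maximum flow: 5
Minimum cut: (9,10)
Partition: S = [0, 1, 2, 3, 4, 5, 6, 7, 8, 9], T = [10, 11]

Max-flow min-cut theorem verified: both equal 5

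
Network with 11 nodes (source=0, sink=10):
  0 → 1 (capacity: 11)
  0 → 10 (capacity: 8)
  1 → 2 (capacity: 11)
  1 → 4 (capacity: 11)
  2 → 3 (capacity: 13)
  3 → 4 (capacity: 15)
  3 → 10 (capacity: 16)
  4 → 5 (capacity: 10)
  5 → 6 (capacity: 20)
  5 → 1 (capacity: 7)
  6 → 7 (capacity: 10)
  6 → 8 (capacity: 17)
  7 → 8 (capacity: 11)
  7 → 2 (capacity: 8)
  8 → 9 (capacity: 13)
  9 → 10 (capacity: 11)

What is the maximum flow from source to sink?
Maximum flow = 19

Max flow: 19

Flow assignment:
  0 → 1: 11/11
  0 → 10: 8/8
  1 → 2: 11/11
  2 → 3: 11/13
  3 → 10: 11/16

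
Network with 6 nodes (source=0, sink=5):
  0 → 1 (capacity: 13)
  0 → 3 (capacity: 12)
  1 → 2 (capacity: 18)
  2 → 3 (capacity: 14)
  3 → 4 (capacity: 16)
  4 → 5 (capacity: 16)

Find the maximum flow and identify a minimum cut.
Max flow = 16, Min cut edges: (4,5)

Maximum flow: 16
Minimum cut: (4,5)
Partition: S = [0, 1, 2, 3, 4], T = [5]

Max-flow min-cut theorem verified: both equal 16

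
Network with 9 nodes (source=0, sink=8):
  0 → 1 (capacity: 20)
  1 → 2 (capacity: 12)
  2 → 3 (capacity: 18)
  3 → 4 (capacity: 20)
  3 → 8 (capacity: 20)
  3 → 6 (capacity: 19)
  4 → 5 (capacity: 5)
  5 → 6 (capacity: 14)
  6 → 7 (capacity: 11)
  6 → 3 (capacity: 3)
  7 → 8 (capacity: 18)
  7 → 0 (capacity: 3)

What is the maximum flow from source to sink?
Maximum flow = 12

Max flow: 12

Flow assignment:
  0 → 1: 12/20
  1 → 2: 12/12
  2 → 3: 12/18
  3 → 8: 12/20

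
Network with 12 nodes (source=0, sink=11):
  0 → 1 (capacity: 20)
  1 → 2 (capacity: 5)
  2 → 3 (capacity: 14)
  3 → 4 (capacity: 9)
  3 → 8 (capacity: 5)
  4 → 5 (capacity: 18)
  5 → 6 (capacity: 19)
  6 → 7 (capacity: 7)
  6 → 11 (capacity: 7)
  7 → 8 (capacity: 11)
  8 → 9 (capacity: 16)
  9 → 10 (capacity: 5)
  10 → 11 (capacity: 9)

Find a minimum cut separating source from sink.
Min cut value = 5, edges: (1,2)

Min cut value: 5
Partition: S = [0, 1], T = [2, 3, 4, 5, 6, 7, 8, 9, 10, 11]
Cut edges: (1,2)

By max-flow min-cut theorem, max flow = min cut = 5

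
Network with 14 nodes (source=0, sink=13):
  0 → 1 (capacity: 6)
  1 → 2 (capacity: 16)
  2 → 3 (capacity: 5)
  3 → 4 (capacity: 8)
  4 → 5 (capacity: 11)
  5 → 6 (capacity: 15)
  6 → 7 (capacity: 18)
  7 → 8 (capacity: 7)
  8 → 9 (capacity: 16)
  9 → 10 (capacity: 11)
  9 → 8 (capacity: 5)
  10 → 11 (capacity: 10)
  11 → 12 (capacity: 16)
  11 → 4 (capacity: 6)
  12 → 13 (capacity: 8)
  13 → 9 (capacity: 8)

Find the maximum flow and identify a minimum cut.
Max flow = 5, Min cut edges: (2,3)

Maximum flow: 5
Minimum cut: (2,3)
Partition: S = [0, 1, 2], T = [3, 4, 5, 6, 7, 8, 9, 10, 11, 12, 13]

Max-flow min-cut theorem verified: both equal 5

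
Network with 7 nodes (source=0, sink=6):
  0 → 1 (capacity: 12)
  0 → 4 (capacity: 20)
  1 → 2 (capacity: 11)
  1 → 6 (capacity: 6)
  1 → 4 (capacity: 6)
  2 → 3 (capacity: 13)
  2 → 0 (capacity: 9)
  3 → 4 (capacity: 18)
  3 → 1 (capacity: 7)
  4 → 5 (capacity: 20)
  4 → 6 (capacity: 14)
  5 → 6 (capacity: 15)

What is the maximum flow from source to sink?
Maximum flow = 32

Max flow: 32

Flow assignment:
  0 → 1: 12/12
  0 → 4: 20/20
  1 → 6: 6/6
  1 → 4: 6/6
  4 → 5: 12/20
  4 → 6: 14/14
  5 → 6: 12/15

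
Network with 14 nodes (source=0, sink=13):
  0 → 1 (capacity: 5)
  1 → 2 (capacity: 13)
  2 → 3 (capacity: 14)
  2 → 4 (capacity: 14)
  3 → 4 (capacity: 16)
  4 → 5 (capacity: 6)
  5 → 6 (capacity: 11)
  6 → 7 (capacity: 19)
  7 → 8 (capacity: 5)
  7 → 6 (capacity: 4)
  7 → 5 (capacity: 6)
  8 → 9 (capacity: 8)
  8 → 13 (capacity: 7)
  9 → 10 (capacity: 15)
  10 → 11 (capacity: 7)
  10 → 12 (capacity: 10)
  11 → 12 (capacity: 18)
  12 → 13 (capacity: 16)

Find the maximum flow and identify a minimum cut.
Max flow = 5, Min cut edges: (7,8)

Maximum flow: 5
Minimum cut: (7,8)
Partition: S = [0, 1, 2, 3, 4, 5, 6, 7], T = [8, 9, 10, 11, 12, 13]

Max-flow min-cut theorem verified: both equal 5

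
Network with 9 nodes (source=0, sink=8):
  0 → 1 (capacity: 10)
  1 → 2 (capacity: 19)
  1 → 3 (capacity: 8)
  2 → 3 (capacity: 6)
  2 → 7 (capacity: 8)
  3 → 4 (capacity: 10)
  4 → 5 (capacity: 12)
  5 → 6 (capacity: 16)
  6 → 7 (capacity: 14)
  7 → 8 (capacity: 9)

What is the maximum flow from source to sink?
Maximum flow = 9

Max flow: 9

Flow assignment:
  0 → 1: 9/10
  1 → 2: 7/19
  1 → 3: 2/8
  2 → 7: 7/8
  3 → 4: 2/10
  4 → 5: 2/12
  5 → 6: 2/16
  6 → 7: 2/14
  7 → 8: 9/9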